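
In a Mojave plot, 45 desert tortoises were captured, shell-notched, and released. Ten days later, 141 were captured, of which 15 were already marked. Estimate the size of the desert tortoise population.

N = (45 × 141) / 15 = 6345 / 15 = 423

N = 423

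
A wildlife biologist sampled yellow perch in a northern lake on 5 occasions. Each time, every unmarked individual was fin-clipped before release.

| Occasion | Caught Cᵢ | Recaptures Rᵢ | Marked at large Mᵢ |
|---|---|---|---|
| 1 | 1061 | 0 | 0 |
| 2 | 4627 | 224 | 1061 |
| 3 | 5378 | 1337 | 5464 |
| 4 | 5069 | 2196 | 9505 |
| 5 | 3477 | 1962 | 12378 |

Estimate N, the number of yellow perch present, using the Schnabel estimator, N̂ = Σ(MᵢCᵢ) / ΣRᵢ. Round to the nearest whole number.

N ≈ 21,947

Σ MᵢCᵢ = 0·1061 + 1061·4627 + 5464·5378 + 9505·5069 + 12378·3477 = 0 + 4909247 + 29385392 + 48180845 + 43038306 = 125513790
Σ Rᵢ = 0 + 224 + 1337 + 2196 + 1962 = 5719
N̂ = 125513790 / 5719 ≈ 21946.8 → 21947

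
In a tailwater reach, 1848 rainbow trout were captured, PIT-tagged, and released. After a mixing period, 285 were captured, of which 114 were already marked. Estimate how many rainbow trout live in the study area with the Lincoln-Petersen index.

N = (1848 × 285) / 114 = 526680 / 114 = 4620

N = 4620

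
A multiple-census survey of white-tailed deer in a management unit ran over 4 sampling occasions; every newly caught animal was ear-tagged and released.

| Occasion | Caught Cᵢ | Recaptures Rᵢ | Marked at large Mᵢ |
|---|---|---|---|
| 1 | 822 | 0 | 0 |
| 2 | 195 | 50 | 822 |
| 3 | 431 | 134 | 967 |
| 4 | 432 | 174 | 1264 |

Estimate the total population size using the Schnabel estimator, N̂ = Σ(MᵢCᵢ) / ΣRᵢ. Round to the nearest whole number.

N ≈ 3137

Σ MᵢCᵢ = 0·822 + 822·195 + 967·431 + 1264·432 = 0 + 160290 + 416777 + 546048 = 1123115
Σ Rᵢ = 0 + 50 + 134 + 174 = 358
N̂ = 1123115 / 358 ≈ 3137.2 → 3137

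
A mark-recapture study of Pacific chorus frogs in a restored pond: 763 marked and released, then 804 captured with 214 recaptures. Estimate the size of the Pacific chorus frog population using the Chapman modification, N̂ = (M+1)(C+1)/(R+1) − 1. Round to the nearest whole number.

N ≈ 2860

N̂ = (763+1)(804+1)/(214+1) − 1 = 764·805/215 − 1
= 615020/215 − 1 ≈ 2860.6 − 1 ≈ 2859.6 → 2860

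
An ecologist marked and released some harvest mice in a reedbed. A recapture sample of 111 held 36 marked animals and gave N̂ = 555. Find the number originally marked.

M = 180

From N = M·C/R: M = N·R / C = 555·36 / 111 = 19980 / 111 = 180.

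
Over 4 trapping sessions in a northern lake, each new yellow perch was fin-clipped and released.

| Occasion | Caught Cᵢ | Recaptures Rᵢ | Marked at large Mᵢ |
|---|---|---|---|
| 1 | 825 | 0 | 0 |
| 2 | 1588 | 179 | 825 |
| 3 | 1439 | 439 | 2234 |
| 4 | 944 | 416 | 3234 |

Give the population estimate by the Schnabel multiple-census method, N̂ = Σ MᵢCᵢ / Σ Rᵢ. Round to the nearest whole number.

N ≈ 7329

Σ MᵢCᵢ = 0·825 + 825·1588 + 2234·1439 + 3234·944 = 0 + 1310100 + 3214726 + 3052896 = 7577722
Σ Rᵢ = 0 + 179 + 439 + 416 = 1034
N̂ = 7577722 / 1034 ≈ 7328.6 → 7329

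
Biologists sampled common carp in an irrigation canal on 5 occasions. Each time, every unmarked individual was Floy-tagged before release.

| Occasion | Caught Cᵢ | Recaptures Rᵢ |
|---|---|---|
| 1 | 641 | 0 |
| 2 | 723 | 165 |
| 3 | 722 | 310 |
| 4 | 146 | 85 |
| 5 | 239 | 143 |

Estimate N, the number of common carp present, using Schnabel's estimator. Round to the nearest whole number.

Marked at large before each occasion: Mᵢ = Σⱼ<ᵢ (Cⱼ − Rⱼ) → M1=0, M2=641, M3=1199, M4=1611, M5=1672
Σ MᵢCᵢ = 0·641 + 641·723 + 1199·722 + 1611·146 + 1672·239 = 0 + 463443 + 865678 + 235206 + 399608 = 1963935
Σ Rᵢ = 0 + 165 + 310 + 85 + 143 = 703
N̂ = 1963935 / 703 ≈ 2793.6 → 2794

N ≈ 2794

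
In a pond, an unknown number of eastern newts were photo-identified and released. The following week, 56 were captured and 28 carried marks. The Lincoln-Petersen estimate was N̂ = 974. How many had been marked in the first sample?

From N = M·C/R: M = N·R / C = 974·28 / 56 = 27272 / 56 = 487.

M = 487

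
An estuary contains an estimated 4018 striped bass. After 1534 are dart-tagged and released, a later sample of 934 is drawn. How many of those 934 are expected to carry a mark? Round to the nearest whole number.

The marked fraction of the population is 1534/4018, so in a sample of 934 expect C·(M/N) marked.
E[R] = 1534 × 934 / 4018 = 1432756 / 4018 ≈ 356.6 → 357

expected recaptures ≈ 357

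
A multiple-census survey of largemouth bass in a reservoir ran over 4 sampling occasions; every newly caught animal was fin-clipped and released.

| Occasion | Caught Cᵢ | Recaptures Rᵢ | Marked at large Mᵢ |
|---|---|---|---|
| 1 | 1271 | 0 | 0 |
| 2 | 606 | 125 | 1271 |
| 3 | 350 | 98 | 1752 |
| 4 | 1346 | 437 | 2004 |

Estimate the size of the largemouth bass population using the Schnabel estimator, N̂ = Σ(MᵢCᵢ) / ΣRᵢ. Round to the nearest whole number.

Σ MᵢCᵢ = 0·1271 + 1271·606 + 1752·350 + 2004·1346 = 0 + 770226 + 613200 + 2697384 = 4080810
Σ Rᵢ = 0 + 125 + 98 + 437 = 660
N̂ = 4080810 / 660 ≈ 6183.0 → 6183

N ≈ 6183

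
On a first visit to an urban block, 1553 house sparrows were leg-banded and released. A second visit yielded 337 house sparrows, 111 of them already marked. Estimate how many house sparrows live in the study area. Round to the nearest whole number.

If marked individuals mix randomly, R/C ≈ M/N, giving N ≈ M·C/R.
N = (1553 × 337) / 111 = 523361 / 111 ≈ 4715.0 → 4715

N ≈ 4715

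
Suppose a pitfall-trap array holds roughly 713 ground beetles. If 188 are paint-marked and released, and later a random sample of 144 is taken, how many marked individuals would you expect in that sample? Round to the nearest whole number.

The marked fraction of the population is 188/713, so in a sample of 144 expect C·(M/N) marked.
E[R] = 188 × 144 / 713 = 27072 / 713 ≈ 38.0 → 38

expected recaptures ≈ 38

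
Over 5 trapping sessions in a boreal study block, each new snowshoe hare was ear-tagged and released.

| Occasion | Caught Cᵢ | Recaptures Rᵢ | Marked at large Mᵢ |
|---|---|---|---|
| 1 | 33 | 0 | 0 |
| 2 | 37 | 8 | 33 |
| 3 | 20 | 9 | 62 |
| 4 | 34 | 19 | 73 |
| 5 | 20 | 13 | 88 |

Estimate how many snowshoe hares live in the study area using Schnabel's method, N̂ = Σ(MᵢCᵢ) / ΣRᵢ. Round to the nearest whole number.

N ≈ 137

Σ MᵢCᵢ = 0·33 + 33·37 + 62·20 + 73·34 + 88·20 = 0 + 1221 + 1240 + 2482 + 1760 = 6703
Σ Rᵢ = 0 + 8 + 9 + 19 + 13 = 49
N̂ = 6703 / 49 ≈ 136.8 → 137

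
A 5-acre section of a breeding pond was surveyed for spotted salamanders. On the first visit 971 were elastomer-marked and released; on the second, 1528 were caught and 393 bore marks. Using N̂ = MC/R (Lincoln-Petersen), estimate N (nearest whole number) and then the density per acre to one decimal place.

density ≈ 755.0 spotted salamanders per acre

N̂ = 971·1528/393 = 1483688/393 ≈ 3775.3 → 3775
Density = N̂ / area = 3775 / 5 = 755.0 per acre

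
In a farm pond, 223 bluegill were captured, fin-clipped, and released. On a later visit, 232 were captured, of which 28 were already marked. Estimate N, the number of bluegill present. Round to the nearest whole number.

N = (223 × 232) / 28 = 51736 / 28 ≈ 1847.7 → 1848

N ≈ 1848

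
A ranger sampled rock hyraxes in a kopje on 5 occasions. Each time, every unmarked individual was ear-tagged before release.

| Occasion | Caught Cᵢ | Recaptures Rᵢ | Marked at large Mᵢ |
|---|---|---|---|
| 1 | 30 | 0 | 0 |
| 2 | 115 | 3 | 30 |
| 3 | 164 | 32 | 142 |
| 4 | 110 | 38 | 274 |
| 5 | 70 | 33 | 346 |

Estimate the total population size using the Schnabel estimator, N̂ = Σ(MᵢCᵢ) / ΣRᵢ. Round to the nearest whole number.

Σ MᵢCᵢ = 0·30 + 30·115 + 142·164 + 274·110 + 346·70 = 0 + 3450 + 23288 + 30140 + 24220 = 81098
Σ Rᵢ = 0 + 3 + 32 + 38 + 33 = 106
N̂ = 81098 / 106 ≈ 765.1 → 765

N ≈ 765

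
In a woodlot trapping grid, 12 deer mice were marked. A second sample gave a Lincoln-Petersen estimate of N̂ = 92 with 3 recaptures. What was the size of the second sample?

C = 23

From N = M·C/R: C = N·R / M = 92·3 / 12 = 276 / 12 = 23.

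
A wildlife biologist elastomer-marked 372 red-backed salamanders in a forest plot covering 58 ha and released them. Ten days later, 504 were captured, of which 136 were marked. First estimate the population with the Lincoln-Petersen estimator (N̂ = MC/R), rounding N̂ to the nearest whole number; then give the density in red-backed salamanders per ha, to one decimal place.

density ≈ 23.8 red-backed salamanders per ha

N̂ = 372·504/136 = 187488/136 ≈ 1378.6 → 1379
Density = N̂ / area = 1379 / 58 ≈ 23.78 → 23.8 per ha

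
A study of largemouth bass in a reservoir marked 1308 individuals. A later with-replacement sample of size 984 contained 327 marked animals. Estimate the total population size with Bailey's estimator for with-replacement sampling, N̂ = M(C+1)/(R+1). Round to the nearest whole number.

N ≈ 3928

N̂ = 1308·(984+1)/(327+1) = 1308·985/328 = 1288380/328 ≈ 3928.0 → 3928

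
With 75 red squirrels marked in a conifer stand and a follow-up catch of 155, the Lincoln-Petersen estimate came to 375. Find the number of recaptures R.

R = 31

From N = M·C/R: R = M·C / N = 75·155 / 375 = 11625 / 375 = 31.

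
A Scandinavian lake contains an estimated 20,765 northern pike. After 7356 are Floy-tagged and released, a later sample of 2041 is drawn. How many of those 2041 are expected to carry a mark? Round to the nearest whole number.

expected recaptures ≈ 723

The marked fraction of the population is 7356/20765, so in a sample of 2041 expect C·(M/N) marked.
E[R] = 7356 × 2041 / 20765 = 15013596 / 20765 ≈ 723.0 → 723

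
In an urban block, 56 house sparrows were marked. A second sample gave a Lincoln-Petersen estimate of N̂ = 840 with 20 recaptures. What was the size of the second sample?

From N = M·C/R: C = N·R / M = 840·20 / 56 = 16800 / 56 = 300.

C = 300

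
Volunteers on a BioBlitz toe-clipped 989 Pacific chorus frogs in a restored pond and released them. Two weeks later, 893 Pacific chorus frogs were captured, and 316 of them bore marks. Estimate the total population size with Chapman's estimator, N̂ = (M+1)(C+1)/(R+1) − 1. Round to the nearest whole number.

N̂ = (989+1)(893+1)/(316+1) − 1 = 990·894/317 − 1
= 885060/317 − 1 ≈ 2792.0 − 1 ≈ 2791.0 → 2791

N ≈ 2791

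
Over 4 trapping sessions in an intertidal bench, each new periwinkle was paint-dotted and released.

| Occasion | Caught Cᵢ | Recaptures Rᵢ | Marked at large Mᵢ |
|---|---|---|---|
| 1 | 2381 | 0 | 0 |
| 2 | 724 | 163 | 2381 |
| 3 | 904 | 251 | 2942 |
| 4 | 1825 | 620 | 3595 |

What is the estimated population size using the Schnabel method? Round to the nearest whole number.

Σ MᵢCᵢ = 0·2381 + 2381·724 + 2942·904 + 3595·1825 = 0 + 1723844 + 2659568 + 6560875 = 10944287
Σ Rᵢ = 0 + 163 + 251 + 620 = 1034
N̂ = 10944287 / 1034 ≈ 10584.4 → 10584

N ≈ 10,584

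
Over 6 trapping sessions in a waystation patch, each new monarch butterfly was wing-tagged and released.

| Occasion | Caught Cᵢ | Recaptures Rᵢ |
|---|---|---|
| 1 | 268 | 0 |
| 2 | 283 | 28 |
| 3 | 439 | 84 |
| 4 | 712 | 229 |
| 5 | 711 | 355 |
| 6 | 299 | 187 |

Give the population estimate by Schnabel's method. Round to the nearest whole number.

Marked at large before each occasion: Mᵢ = Σⱼ<ᵢ (Cⱼ − Rⱼ) → M1=0, M2=268, M3=523, M4=878, M5=1361, M6=1717
Σ MᵢCᵢ = 0·268 + 268·283 + 523·439 + 878·712 + 1361·711 + 1717·299 = 0 + 75844 + 229597 + 625136 + 967671 + 513383 = 2411631
Σ Rᵢ = 0 + 28 + 84 + 229 + 355 + 187 = 883
N̂ = 2411631 / 883 ≈ 2731.2 → 2731

N ≈ 2731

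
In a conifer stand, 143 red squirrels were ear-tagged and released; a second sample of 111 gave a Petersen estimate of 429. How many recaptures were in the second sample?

From N = M·C/R: R = M·C / N = 143·111 / 429 = 15873 / 429 = 37.

R = 37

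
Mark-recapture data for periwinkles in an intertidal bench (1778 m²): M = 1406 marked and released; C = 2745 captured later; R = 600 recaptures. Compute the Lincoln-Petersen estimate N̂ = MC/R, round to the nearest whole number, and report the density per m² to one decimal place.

N̂ = 1406·2745/600 = 3859470/600 ≈ 6432.4 → 6432
Density = N̂ / area = 6432 / 1778 ≈ 3.62 → 3.6 per m²

density ≈ 3.6 periwinkles per m²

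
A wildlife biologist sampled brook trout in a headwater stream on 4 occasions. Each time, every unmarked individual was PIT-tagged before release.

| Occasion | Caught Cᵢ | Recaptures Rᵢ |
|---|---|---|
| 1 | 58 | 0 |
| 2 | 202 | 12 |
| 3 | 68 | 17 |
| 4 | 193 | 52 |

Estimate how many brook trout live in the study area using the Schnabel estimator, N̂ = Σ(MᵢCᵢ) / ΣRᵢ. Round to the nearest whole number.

Marked at large before each occasion: Mᵢ = Σⱼ<ᵢ (Cⱼ − Rⱼ) → M1=0, M2=58, M3=248, M4=299
Σ MᵢCᵢ = 0·58 + 58·202 + 248·68 + 299·193 = 0 + 11716 + 16864 + 57707 = 86287
Σ Rᵢ = 0 + 12 + 17 + 52 = 81
N̂ = 86287 / 81 ≈ 1065.3 → 1065

N ≈ 1065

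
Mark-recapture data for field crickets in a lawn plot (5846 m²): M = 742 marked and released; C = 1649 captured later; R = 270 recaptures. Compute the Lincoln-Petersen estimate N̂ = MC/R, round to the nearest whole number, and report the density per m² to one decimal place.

density ≈ 0.8 field crickets per m²

N̂ = 742·1649/270 = 1223558/270 ≈ 4531.7 → 4532
Density = N̂ / area = 4532 / 5846 ≈ 0.78 → 0.8 per m²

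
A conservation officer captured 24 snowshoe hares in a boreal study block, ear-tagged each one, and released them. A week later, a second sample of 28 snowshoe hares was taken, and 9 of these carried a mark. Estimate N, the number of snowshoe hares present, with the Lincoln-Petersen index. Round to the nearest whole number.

N ≈ 75

The marked fraction in the recapture sample should equal the marked fraction in the population: 9/28 = 24/N.
N = (24 × 28) / 9 = 672 / 9 ≈ 74.7 → 75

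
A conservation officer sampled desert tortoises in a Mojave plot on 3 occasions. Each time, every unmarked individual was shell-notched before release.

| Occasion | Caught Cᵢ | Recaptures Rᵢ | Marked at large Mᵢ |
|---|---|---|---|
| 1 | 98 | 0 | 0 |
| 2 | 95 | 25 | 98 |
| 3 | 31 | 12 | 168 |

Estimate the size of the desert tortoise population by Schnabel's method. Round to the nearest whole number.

N ≈ 392

Σ MᵢCᵢ = 0·98 + 98·95 + 168·31 = 0 + 9310 + 5208 = 14518
Σ Rᵢ = 0 + 25 + 12 = 37
N̂ = 14518 / 37 ≈ 392.4 → 392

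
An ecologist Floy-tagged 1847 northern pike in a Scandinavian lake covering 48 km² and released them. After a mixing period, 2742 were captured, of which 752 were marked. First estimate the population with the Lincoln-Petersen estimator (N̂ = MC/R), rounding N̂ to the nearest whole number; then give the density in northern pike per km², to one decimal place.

density ≈ 140.3 northern pike per km²

N̂ = 1847·2742/752 = 5064474/752 ≈ 6734.7 → 6735
Density = N̂ / area = 6735 / 48 ≈ 140.31 → 140.3 per km²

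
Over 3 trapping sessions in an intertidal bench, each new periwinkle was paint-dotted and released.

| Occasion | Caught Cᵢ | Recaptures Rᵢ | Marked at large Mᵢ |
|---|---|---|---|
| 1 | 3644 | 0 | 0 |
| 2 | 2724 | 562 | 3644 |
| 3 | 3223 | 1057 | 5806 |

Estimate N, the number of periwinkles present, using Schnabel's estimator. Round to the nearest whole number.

Σ MᵢCᵢ = 0·3644 + 3644·2724 + 5806·3223 = 0 + 9926256 + 18712738 = 28638994
Σ Rᵢ = 0 + 562 + 1057 = 1619
N̂ = 28638994 / 1619 ≈ 17689.3 → 17689

N ≈ 17,689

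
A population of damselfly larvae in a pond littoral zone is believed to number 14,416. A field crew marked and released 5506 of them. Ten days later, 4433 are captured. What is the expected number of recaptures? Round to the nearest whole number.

Expected recaptures E[R] = M·C / N.
E[R] = 5506 × 4433 / 14416 = 24408098 / 14416 ≈ 1693.1 → 1693

expected recaptures ≈ 1693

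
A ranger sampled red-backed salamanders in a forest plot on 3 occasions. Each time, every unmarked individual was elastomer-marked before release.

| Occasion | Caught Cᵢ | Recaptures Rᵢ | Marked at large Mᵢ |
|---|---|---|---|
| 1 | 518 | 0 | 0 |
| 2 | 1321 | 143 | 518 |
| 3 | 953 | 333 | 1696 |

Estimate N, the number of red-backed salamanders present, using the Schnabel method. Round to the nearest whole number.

N ≈ 4833

Σ MᵢCᵢ = 0·518 + 518·1321 + 1696·953 = 0 + 684278 + 1616288 = 2300566
Σ Rᵢ = 0 + 143 + 333 = 476
N̂ = 2300566 / 476 ≈ 4833.1 → 4833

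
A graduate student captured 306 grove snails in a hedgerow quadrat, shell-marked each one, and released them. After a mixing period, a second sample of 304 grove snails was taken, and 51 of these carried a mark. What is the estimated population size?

N = 1824

If marked individuals mix randomly, R/C ≈ M/N, giving N ≈ M·C/R.
N = (306 × 304) / 51 = 93024 / 51 = 1824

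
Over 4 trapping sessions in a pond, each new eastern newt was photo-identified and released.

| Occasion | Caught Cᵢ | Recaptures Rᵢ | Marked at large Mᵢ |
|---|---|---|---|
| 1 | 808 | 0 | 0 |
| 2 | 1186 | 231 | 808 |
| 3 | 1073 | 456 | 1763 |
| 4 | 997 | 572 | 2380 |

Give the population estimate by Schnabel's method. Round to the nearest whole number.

Σ MᵢCᵢ = 0·808 + 808·1186 + 1763·1073 + 2380·997 = 0 + 958288 + 1891699 + 2372860 = 5222847
Σ Rᵢ = 0 + 231 + 456 + 572 = 1259
N̂ = 5222847 / 1259 ≈ 4148.4 → 4148

N ≈ 4148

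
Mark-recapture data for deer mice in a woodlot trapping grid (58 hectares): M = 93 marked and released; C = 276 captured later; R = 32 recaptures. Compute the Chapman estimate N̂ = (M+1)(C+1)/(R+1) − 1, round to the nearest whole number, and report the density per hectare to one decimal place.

density ≈ 13.6 deer mice per hectare

N̂ = 94·277/33 − 1 = 26038/33 − 1 ≈ 788.0 → 788
Density = N̂ / area = 788 / 58 ≈ 13.59 → 13.6 per hectare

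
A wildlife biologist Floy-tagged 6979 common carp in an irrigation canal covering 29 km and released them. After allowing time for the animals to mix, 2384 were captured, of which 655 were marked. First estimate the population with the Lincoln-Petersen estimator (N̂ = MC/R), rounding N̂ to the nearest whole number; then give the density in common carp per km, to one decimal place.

density ≈ 875.9 common carp per km

N̂ = 6979·2384/655 = 16637936/655 ≈ 25401.4 → 25401
Density = N̂ / area = 25401 / 29 ≈ 875.90 → 875.9 per km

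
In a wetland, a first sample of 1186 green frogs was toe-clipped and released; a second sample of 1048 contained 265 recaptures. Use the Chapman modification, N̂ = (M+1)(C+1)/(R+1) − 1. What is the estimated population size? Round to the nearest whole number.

N ≈ 4680

N̂ = (1186+1)(1048+1)/(265+1) − 1 = 1187·1049/266 − 1
= 1245163/266 − 1 ≈ 4681.1 − 1 ≈ 4680.1 → 4680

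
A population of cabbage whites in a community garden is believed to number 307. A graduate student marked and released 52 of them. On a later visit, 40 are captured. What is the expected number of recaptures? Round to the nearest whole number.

expected recaptures ≈ 7

Expected recaptures E[R] = M·C / N.
E[R] = 52 × 40 / 307 = 2080 / 307 ≈ 6.8 → 7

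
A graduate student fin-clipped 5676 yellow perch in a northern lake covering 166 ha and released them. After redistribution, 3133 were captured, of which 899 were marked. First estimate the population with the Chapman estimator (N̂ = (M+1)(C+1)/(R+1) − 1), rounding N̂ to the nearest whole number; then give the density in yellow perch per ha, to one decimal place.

density ≈ 119.1 yellow perch per ha

N̂ = 5677·3134/900 − 1 = 17791718/900 − 1 ≈ 19767.6 → 19768
Density = N̂ / area = 19768 / 166 ≈ 119.08 → 119.1 per ha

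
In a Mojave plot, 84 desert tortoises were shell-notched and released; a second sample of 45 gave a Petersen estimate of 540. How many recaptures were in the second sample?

R = 7

From N = M·C/R: R = M·C / N = 84·45 / 540 = 3780 / 540 = 7.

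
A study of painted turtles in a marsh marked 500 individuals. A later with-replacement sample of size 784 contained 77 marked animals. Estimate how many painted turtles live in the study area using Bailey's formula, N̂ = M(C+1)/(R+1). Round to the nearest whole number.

N ≈ 5032

N̂ = 500·(784+1)/(77+1) = 500·785/78 = 392500/78 ≈ 5032.1 → 5032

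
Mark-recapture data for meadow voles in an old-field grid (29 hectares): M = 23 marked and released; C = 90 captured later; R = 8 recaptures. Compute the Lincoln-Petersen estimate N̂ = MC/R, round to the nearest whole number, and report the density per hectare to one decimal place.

N̂ = 23·90/8 = 2070/8 ≈ 258.8 → 259
Density = N̂ / area = 259 / 29 ≈ 8.93 → 8.9 per hectare

density ≈ 8.9 meadow voles per hectare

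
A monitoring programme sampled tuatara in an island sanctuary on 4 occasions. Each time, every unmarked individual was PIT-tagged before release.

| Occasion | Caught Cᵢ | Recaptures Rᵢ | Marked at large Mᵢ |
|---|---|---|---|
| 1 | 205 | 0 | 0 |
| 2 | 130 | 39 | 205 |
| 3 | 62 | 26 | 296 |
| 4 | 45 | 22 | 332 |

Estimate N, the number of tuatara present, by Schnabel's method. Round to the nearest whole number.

N ≈ 689

Σ MᵢCᵢ = 0·205 + 205·130 + 296·62 + 332·45 = 0 + 26650 + 18352 + 14940 = 59942
Σ Rᵢ = 0 + 39 + 26 + 22 = 87
N̂ = 59942 / 87 ≈ 689.0 → 689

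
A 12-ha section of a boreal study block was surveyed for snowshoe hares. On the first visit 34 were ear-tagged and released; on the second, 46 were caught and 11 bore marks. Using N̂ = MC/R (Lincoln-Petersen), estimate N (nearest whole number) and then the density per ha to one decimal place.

density ≈ 11.8 snowshoe hares per ha

N̂ = 34·46/11 = 1564/11 ≈ 142.2 → 142
Density = N̂ / area = 142 / 12 ≈ 11.83 → 11.8 per ha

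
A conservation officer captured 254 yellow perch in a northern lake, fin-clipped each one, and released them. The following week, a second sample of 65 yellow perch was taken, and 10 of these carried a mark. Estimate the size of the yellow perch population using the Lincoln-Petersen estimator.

N = 1651

The marked fraction in the recapture sample should equal the marked fraction in the population: 10/65 = 254/N.
N = (254 × 65) / 10 = 16510 / 10 = 1651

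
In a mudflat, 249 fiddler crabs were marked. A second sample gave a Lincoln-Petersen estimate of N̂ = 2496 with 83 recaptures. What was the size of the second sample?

From N = M·C/R: C = N·R / M = 2496·83 / 249 = 207168 / 249 = 832.

C = 832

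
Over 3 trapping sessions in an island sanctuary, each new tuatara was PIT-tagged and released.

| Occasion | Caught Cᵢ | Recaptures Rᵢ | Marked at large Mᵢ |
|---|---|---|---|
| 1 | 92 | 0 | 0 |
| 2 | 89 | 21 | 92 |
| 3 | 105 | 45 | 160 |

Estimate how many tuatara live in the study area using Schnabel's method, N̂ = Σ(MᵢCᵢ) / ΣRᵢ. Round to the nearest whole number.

Σ MᵢCᵢ = 0·92 + 92·89 + 160·105 = 0 + 8188 + 16800 = 24988
Σ Rᵢ = 0 + 21 + 45 = 66
N̂ = 24988 / 66 ≈ 378.6 → 379

N ≈ 379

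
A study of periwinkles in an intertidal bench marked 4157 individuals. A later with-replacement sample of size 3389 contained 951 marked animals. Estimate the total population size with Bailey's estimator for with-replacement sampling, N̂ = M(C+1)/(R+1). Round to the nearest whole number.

N̂ = 4157·(3389+1)/(951+1) = 4157·3390/952 = 14092230/952 ≈ 14802.8 → 14803

N ≈ 14,803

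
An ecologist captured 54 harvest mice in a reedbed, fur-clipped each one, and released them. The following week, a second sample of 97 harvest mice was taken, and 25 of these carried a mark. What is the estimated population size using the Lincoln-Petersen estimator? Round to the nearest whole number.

The marked fraction in the recapture sample should equal the marked fraction in the population: 25/97 = 54/N.
N = (54 × 97) / 25 = 5238 / 25 ≈ 209.5 → 210

N ≈ 210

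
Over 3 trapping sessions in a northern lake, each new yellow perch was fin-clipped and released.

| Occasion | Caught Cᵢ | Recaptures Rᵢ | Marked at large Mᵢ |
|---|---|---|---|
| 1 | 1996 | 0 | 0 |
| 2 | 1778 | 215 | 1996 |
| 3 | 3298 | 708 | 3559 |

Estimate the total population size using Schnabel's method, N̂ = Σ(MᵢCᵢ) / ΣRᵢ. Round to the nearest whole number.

N ≈ 16,562

Σ MᵢCᵢ = 0·1996 + 1996·1778 + 3559·3298 = 0 + 3548888 + 11737582 = 15286470
Σ Rᵢ = 0 + 215 + 708 = 923
N̂ = 15286470 / 923 ≈ 16561.7 → 16562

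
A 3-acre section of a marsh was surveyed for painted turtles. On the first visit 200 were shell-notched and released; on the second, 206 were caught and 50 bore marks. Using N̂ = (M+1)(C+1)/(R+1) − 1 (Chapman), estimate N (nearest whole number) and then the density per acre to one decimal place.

density ≈ 271.7 painted turtles per acre

N̂ = 201·207/51 − 1 = 41607/51 − 1 ≈ 814.8 → 815
Density = N̂ / area = 815 / 3 ≈ 271.67 → 271.7 per acre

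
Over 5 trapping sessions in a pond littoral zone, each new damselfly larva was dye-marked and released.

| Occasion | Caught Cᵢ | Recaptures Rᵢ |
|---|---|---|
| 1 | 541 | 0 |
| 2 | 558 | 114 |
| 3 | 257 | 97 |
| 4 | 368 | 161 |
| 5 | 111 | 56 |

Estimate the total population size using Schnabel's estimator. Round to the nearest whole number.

Marked at large before each occasion: Mᵢ = Σⱼ<ᵢ (Cⱼ − Rⱼ) → M1=0, M2=541, M3=985, M4=1145, M5=1352
Σ MᵢCᵢ = 0·541 + 541·558 + 985·257 + 1145·368 + 1352·111 = 0 + 301878 + 253145 + 421360 + 150072 = 1126455
Σ Rᵢ = 0 + 114 + 97 + 161 + 56 = 428
N̂ = 1126455 / 428 ≈ 2631.9 → 2632

N ≈ 2632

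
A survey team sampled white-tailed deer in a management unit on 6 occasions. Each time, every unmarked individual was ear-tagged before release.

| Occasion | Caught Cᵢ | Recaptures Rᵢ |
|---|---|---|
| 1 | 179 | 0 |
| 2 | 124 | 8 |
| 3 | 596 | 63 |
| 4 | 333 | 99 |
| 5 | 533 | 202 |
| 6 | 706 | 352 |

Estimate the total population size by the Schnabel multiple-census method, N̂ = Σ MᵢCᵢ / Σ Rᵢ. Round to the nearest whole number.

N ≈ 2795

Marked at large before each occasion: Mᵢ = Σⱼ<ᵢ (Cⱼ − Rⱼ) → M1=0, M2=179, M3=295, M4=828, M5=1062, M6=1393
Σ MᵢCᵢ = 0·179 + 179·124 + 295·596 + 828·333 + 1062·533 + 1393·706 = 0 + 22196 + 175820 + 275724 + 566046 + 983458 = 2023244
Σ Rᵢ = 0 + 8 + 63 + 99 + 202 + 352 = 724
N̂ = 2023244 / 724 ≈ 2794.5 → 2795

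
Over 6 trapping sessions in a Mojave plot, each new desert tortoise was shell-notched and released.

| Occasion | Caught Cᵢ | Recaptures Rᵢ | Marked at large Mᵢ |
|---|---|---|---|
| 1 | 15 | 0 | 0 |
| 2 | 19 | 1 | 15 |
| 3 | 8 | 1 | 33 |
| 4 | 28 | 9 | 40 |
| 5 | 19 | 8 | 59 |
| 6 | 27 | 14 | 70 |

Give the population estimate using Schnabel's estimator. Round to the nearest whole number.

N ≈ 142

Σ MᵢCᵢ = 0·15 + 15·19 + 33·8 + 40·28 + 59·19 + 70·27 = 0 + 285 + 264 + 1120 + 1121 + 1890 = 4680
Σ Rᵢ = 0 + 1 + 1 + 9 + 8 + 14 = 33
N̂ = 4680 / 33 ≈ 141.8 → 142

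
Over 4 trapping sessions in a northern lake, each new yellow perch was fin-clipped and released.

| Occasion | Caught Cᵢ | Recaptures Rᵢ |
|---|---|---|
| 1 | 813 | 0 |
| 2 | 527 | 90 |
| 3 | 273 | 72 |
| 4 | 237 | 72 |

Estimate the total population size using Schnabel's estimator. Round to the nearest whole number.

N ≈ 4759

Marked at large before each occasion: Mᵢ = Σⱼ<ᵢ (Cⱼ − Rⱼ) → M1=0, M2=813, M3=1250, M4=1451
Σ MᵢCᵢ = 0·813 + 813·527 + 1250·273 + 1451·237 = 0 + 428451 + 341250 + 343887 = 1113588
Σ Rᵢ = 0 + 90 + 72 + 72 = 234
N̂ = 1113588 / 234 ≈ 4758.9 → 4759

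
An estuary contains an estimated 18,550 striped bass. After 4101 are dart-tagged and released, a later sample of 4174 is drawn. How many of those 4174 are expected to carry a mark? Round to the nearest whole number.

Expected recaptures E[R] = M·C / N.
E[R] = 4101 × 4174 / 18550 = 17117574 / 18550 ≈ 922.8 → 923

expected recaptures ≈ 923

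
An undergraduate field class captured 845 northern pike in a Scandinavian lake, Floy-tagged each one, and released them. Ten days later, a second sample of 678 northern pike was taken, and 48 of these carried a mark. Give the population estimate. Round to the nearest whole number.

N = (845 × 678) / 48 = 572910 / 48 ≈ 11935.6 → 11936

N ≈ 11,936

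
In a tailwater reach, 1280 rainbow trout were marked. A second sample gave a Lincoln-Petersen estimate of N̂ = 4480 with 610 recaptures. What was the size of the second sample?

C = 2135

From N = M·C/R: C = N·R / M = 4480·610 / 1280 = 2732800 / 1280 = 2135.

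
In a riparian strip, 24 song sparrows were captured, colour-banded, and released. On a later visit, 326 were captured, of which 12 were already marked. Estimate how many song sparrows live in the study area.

N = (24 × 326) / 12 = 7824 / 12 = 652

N = 652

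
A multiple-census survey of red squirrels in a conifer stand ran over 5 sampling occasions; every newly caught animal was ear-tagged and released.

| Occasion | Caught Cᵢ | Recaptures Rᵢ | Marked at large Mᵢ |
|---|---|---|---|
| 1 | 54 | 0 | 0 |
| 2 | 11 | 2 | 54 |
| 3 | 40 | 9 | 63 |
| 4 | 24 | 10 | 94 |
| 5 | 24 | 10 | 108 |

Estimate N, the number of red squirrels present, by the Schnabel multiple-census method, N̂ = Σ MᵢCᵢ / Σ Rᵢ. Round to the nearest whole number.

N ≈ 257

Σ MᵢCᵢ = 0·54 + 54·11 + 63·40 + 94·24 + 108·24 = 0 + 594 + 2520 + 2256 + 2592 = 7962
Σ Rᵢ = 0 + 2 + 9 + 10 + 10 = 31
N̂ = 7962 / 31 ≈ 256.8 → 257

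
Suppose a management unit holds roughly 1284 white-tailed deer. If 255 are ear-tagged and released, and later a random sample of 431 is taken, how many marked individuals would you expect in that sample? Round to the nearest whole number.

expected recaptures ≈ 86

The marked fraction of the population is 255/1284, so in a sample of 431 expect C·(M/N) marked.
E[R] = 255 × 431 / 1284 = 109905 / 1284 ≈ 85.6 → 86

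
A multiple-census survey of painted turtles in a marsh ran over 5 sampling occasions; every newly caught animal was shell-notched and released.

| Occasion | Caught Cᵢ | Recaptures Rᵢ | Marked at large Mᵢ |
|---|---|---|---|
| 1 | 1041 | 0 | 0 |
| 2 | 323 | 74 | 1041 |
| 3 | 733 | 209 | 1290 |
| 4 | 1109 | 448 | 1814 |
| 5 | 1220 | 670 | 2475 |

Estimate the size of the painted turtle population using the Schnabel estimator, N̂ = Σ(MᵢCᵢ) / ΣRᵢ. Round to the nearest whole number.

Σ MᵢCᵢ = 0·1041 + 1041·323 + 1290·733 + 1814·1109 + 2475·1220 = 0 + 336243 + 945570 + 2011726 + 3019500 = 6313039
Σ Rᵢ = 0 + 74 + 209 + 448 + 670 = 1401
N̂ = 6313039 / 1401 ≈ 4506.1 → 4506

N ≈ 4506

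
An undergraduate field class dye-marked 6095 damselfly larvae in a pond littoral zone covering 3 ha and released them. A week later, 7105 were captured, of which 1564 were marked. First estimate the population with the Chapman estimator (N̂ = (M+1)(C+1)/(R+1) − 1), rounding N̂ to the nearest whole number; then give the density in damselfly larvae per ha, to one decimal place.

density ≈ 9226.0 damselfly larvae per ha

N̂ = 6096·7106/1565 − 1 = 43318176/1565 − 1 ≈ 27678.3 → 27678
Density = N̂ / area = 27678 / 3 = 9226.0 per ha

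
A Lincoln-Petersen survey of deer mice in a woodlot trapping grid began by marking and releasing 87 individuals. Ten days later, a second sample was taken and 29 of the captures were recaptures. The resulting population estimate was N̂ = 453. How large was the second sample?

C = 151

From N = M·C/R: C = N·R / M = 453·29 / 87 = 13137 / 87 = 151.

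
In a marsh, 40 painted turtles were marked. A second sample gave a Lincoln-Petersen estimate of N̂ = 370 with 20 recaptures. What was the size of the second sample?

From N = M·C/R: C = N·R / M = 370·20 / 40 = 7400 / 40 = 185.

C = 185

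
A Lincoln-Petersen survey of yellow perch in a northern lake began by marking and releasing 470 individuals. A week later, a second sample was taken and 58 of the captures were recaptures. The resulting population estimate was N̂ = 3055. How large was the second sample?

From N = M·C/R: C = N·R / M = 3055·58 / 470 = 177190 / 470 = 377.

C = 377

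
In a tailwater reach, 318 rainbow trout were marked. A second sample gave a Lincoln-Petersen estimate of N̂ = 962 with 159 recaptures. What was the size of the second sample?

C = 481

From N = M·C/R: C = N·R / M = 962·159 / 318 = 152958 / 318 = 481.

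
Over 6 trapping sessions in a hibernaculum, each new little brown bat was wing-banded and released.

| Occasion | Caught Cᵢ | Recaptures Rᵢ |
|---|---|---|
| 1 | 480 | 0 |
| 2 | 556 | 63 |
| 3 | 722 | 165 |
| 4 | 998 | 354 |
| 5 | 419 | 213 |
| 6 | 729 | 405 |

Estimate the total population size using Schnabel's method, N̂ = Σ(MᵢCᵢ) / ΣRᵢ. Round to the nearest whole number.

N ≈ 4285

Marked at large before each occasion: Mᵢ = Σⱼ<ᵢ (Cⱼ − Rⱼ) → M1=0, M2=480, M3=973, M4=1530, M5=2174, M6=2380
Σ MᵢCᵢ = 0·480 + 480·556 + 973·722 + 1530·998 + 2174·419 + 2380·729 = 0 + 266880 + 702506 + 1526940 + 910906 + 1735020 = 5142252
Σ Rᵢ = 0 + 63 + 165 + 354 + 213 + 405 = 1200
N̂ = 5142252 / 1200 ≈ 4285.2 → 4285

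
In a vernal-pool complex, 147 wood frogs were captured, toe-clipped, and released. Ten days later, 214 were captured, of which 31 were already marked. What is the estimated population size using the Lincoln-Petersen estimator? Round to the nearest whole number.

N ≈ 1015

N = (147 × 214) / 31 = 31458 / 31 ≈ 1014.8 → 1015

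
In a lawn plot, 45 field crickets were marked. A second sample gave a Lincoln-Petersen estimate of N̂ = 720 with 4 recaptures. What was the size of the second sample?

From N = M·C/R: C = N·R / M = 720·4 / 45 = 2880 / 45 = 64.

C = 64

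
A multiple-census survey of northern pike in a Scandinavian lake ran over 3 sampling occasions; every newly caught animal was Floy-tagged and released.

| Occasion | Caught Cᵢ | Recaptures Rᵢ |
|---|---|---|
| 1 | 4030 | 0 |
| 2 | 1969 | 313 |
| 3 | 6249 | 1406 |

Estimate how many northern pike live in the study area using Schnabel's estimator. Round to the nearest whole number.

Marked at large before each occasion: Mᵢ = Σⱼ<ᵢ (Cⱼ − Rⱼ) → M1=0, M2=4030, M3=5686
Σ MᵢCᵢ = 0·4030 + 4030·1969 + 5686·6249 = 0 + 7935070 + 35531814 = 43466884
Σ Rᵢ = 0 + 313 + 1406 = 1719
N̂ = 43466884 / 1719 ≈ 25286.1 → 25286

N ≈ 25,286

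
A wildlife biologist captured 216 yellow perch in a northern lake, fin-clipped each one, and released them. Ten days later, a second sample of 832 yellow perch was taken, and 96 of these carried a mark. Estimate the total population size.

N = 1872

N = (216 × 832) / 96 = 179712 / 96 = 1872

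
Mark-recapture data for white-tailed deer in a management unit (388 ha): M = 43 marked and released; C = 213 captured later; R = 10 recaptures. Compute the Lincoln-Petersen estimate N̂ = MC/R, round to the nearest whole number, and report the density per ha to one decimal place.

N̂ = 43·213/10 = 9159/10 ≈ 915.9 → 916
Density = N̂ / area = 916 / 388 ≈ 2.36 → 2.4 per ha

density ≈ 2.4 white-tailed deer per ha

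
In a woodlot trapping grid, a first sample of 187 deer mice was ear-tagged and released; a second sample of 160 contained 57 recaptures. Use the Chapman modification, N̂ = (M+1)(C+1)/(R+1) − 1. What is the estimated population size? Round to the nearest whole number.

N̂ = (187+1)(160+1)/(57+1) − 1 = 188·161/58 − 1
= 30268/58 − 1 ≈ 521.9 − 1 ≈ 520.9 → 521

N ≈ 521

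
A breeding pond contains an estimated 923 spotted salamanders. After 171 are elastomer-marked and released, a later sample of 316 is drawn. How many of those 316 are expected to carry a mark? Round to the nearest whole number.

Expected recaptures E[R] = M·C / N.
E[R] = 171 × 316 / 923 = 54036 / 923 ≈ 58.5 → 59

expected recaptures ≈ 59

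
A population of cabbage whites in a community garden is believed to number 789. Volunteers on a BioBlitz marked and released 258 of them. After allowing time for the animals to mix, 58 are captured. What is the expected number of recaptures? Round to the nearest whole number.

Expected recaptures E[R] = M·C / N.
E[R] = 258 × 58 / 789 = 14964 / 789 ≈ 19.0 → 19

expected recaptures ≈ 19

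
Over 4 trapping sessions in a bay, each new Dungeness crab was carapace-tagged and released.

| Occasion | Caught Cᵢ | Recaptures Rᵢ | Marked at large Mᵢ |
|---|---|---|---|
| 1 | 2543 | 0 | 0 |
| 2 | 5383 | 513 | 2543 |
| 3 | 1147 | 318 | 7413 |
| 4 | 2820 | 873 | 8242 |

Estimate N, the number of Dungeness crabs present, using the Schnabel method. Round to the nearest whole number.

Σ MᵢCᵢ = 0·2543 + 2543·5383 + 7413·1147 + 8242·2820 = 0 + 13688969 + 8502711 + 23242440 = 45434120
Σ Rᵢ = 0 + 513 + 318 + 873 = 1704
N̂ = 45434120 / 1704 ≈ 26663.2 → 26663

N ≈ 26,663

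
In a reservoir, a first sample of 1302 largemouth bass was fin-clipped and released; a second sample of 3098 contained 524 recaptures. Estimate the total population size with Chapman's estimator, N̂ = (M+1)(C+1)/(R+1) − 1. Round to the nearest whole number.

N ≈ 7690

N̂ = (1302+1)(3098+1)/(524+1) − 1 = 1303·3099/525 − 1
= 4037997/525 − 1 ≈ 7691.4 − 1 ≈ 7690.4 → 7690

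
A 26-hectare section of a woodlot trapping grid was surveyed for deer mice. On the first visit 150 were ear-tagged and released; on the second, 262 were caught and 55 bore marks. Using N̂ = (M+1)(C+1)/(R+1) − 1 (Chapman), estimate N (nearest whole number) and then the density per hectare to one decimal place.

density ≈ 27.2 deer mice per hectare

N̂ = 151·263/56 − 1 = 39713/56 − 1 ≈ 708.2 → 708
Density = N̂ / area = 708 / 26 ≈ 27.23 → 27.2 per hectare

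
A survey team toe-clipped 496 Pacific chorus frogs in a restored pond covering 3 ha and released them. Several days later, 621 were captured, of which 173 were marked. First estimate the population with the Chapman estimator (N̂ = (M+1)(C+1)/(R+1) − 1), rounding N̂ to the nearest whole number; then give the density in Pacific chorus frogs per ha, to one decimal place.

N̂ = 497·622/174 − 1 = 309134/174 − 1 ≈ 1775.6 → 1776
Density = N̂ / area = 1776 / 3 = 592.0 per ha

density ≈ 592.0 Pacific chorus frogs per ha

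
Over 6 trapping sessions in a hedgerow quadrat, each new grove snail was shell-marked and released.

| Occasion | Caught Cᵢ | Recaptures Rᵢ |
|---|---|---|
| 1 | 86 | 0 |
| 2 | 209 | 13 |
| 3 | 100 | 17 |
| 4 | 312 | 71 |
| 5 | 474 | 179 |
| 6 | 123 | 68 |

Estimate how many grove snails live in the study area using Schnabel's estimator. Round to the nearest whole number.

N ≈ 1604

Marked at large before each occasion: Mᵢ = Σⱼ<ᵢ (Cⱼ − Rⱼ) → M1=0, M2=86, M3=282, M4=365, M5=606, M6=901
Σ MᵢCᵢ = 0·86 + 86·209 + 282·100 + 365·312 + 606·474 + 901·123 = 0 + 17974 + 28200 + 113880 + 287244 + 110823 = 558121
Σ Rᵢ = 0 + 13 + 17 + 71 + 179 + 68 = 348
N̂ = 558121 / 348 ≈ 1603.8 → 1604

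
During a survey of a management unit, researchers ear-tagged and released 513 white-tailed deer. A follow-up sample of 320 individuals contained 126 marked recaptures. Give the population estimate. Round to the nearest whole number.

N ≈ 1303

If marked individuals mix randomly, R/C ≈ M/N, giving N ≈ M·C/R.
N = (513 × 320) / 126 = 164160 / 126 ≈ 1302.9 → 1303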